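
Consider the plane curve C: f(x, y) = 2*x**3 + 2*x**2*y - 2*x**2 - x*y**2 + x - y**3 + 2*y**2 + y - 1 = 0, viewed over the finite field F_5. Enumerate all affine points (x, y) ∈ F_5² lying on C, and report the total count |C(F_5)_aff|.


Affine F_5-points: {(1, 0), (3, 1), (4, 4)}; count = 3.

For each of the 25 pairs (x, y) ∈ F_5², evaluate f(x, y) mod 5. Record the zeros.
  x = 0: [0↦4, 1↦1, 2↦1, 3↦3, 4↦1]  zeros at y ∈ ∅
  x = 1: [0↦0, 1↦3, 2↦2, 3↦1, 4↦4]  zeros at y ∈ {0}
  x = 2: [0↦4, 1↦2, 2↦4, 3↦4, 4↦1]  zeros at y ∈ ∅
  x = 3: [0↦3, 1↦0, 2↦4, 3↦4, 4↦4]  zeros at y ∈ {1}
  x = 4: [0↦4, 1↦4, 2↦4, 3↦3, 4↦0]  zeros at y ∈ {4}
Collecting zeros: affine points = {(1, 0), (3, 1), (4, 4)}.
Total count |C(F_5)_aff| = 3.


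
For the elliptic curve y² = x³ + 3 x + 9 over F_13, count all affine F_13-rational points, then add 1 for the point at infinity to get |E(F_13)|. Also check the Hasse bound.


Affine points = {(0, 3), (0, 10), (1, 0), (2, 6), (2, 7), (6, 3), (6, 10), (7, 3), (7, 10), (8, 5), (8, 8), (10, 5), (10, 8)}; affine count = 13; |E(F_13)| = 14.

Discriminant check: Δ ∝ 4a³ + 27b² = 4·3³ + 27·9² = 4·27 + 27·81 ≡ 7 (mod 13). Nonzero ⇒ E is nonsingular.
For each x ∈ F_13, compute rhs = x³ + 3·x + 9 mod 13, then count y ∈ F_13 with y² ≡ rhs.
  x = 0: rhs = 9, matching y values: 3, 10 (2 points).
  x = 1: rhs = 0, matching y values: 0 (1 points).
  x = 2: rhs = 10, matching y values: 6, 7 (2 points).
  x = 3: rhs = 6, matching y values: none (0 points).
  x = 4: rhs = 7, matching y values: none (0 points).
  x = 5: rhs = 6, matching y values: none (0 points).
  x = 6: rhs = 9, matching y values: 3, 10 (2 points).
  x = 7: rhs = 9, matching y values: 3, 10 (2 points).
  x = 8: rhs = 12, matching y values: 5, 8 (2 points).
  x = 9: rhs = 11, matching y values: none (0 points).
  x = 10: rhs = 12, matching y values: 5, 8 (2 points).
  x = 11: rhs = 8, matching y values: none (0 points).
  x = 12: rhs = 5, matching y values: none (0 points).
Total affine count: 13.
Full point count |E(F_13)| = 13 + 1 = 14.
Hasse bound: |14 − (13+1)| = |0| = 0 ≤ 2√13 ≈ 7.2111 ✓.


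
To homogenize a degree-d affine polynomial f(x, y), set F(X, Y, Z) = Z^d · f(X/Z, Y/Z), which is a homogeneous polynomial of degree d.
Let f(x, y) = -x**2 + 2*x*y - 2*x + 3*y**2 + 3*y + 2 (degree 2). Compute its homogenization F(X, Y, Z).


F(X, Y, Z) = -X**2 + 2*X*Y - 2*X*Z + 3*Y**2 + 3*Y*Z + 2*Z**2

deg(f) = 2.
Substitute x = X/Z, y = Y/Z into f, then multiply by Z^2.
  monomial -1·x^2·y^0 ↦ -1·X^2·Y^0·Z^0.
  monomial 2·x^1·y^1 ↦ 2·X^1·Y^1·Z^0.
  monomial -2·x^1·y^0 ↦ -2·X^1·Y^0·Z^1.
  monomial 3·x^0·y^2 ↦ 3·X^0·Y^2·Z^0.
  monomial 3·x^0·y^1 ↦ 3·X^0·Y^1·Z^1.
  monomial 2·x^0·y^0 ↦ 2·X^0·Y^0·Z^2.
Collecting: F(X, Y, Z) = -X**2 + 2*X*Y - 2*X*Z + 3*Y**2 + 3*Y*Z + 2*Z**2.


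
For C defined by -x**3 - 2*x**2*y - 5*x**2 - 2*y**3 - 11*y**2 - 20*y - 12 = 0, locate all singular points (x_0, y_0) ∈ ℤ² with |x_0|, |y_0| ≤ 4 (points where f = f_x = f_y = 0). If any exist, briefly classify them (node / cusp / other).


Singular points: {(0, -2)}; classification: node.

Compute partial derivatives:
  f_x = -3*x**2 - 4*x*y - 10*x.
  f_y = -2*x**2 - 6*y**2 - 22*y - 20.
Scan x_0 ∈ {−4, ..., 4}. For each x_0, f_y(x_0, y) is a polynomial in y; find its integer roots y ∈ {−4, ..., 4}, then test f_x and f at those candidates.
  x = -4: f_y(-4, y) = -6*y**2 - 22*y - 52; no integer root y with |y| ≤ 4.
  x = -3: f_y(-3, y) = -6*y**2 - 22*y - 38; no integer root y with |y| ≤ 4.
  x = -2: f_y(-2, y) = -6*y**2 - 22*y - 28; no integer root y with |y| ≤ 4.
  x = -1: f_y(-1, y) = -6*y**2 - 22*y - 22; no integer root y with |y| ≤ 4.
  x = 0: f_y(0, y) = -6*y**2 - 22*y - 20; vanishes at y ∈ {-2}. (0, -2): f_x = 0, f = 0 — SINGULAR.
  x = 1: f_y(1, y) = -6*y**2 - 22*y - 22; no integer root y with |y| ≤ 4.
  x = 2: f_y(2, y) = -6*y**2 - 22*y - 28; no integer root y with |y| ≤ 4.
  x = 3: f_y(3, y) = -6*y**2 - 22*y - 38; no integer root y with |y| ≤ 4.
  x = 4: f_y(4, y) = -6*y**2 - 22*y - 52; no integer root y with |y| ≤ 4.
Only singular point on the grid: (0, -2).
Classify: substitute x = 0 + u, y = -2 + v and expand: f = -u**3 - 2*u**2*v - u**2 - 2*v**3 + v**2.
No constant or linear terms (consistent with a singular point). Quadratic part: -u**2 + v**2. Cubic part: -u**3 - 2*u**2*v - 2*v**3.
The quadratic part v**2 - u**2 = (v − u)(v + u) splits into two distinct linear factors, so there are two distinct tangent lines y − -2 = ±(x − 0) — this is a node (ordinary double point).
Classification: node.


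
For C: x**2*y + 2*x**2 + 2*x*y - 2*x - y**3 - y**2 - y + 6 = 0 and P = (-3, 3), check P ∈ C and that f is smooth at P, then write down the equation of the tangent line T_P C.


Tangent line at P: -26*x - 31*y + 15 = 0.

Step 1: f(-3, 3) = 0, so P lies on C.
Step 2: partial derivatives
  f_x(x, y) = 2*x*y + 4*x + 2*y - 2, f_y(x, y) = x**2 + 2*x - 3*y**2 - 2*y - 1.
  f_x(P) = -26, f_y(P) = -31 (gradient nonzero, so P is smooth).
Step 3: tangent line at P: -26·(x − -3) + -31·(y − 3) = 0.
Expanding: -26*x - 31*y + 15 = 0.


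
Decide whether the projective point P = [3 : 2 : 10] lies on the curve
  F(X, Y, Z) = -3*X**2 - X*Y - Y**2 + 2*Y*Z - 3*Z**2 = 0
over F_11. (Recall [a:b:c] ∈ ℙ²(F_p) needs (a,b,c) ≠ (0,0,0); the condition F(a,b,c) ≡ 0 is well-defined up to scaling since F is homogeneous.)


F(3,2,10) ≡ 0 (mod 11); P is on the curve.

Evaluate F(3, 2, 10) term-by-term (mod 11).
  -3*X**2 ↦ -3·9·1·1 = -27
  -X*Y ↦ -1·3·2·1 = -6
  -Y**2 ↦ -1·1·4·1 = -4
  2*Y*Z ↦ 2·1·2·10 = 40
  -3*Z**2 ↦ -3·1·1·100 = -300
Sum: F(3, 2, 10) = (-27) + (-6) + (-4) + (40) + (-300) = -297.
Reducing mod 11: -297 ≡ 0 (mod 11).
Since F(a, b, c) ≡ 0 (mod 11), P lies on the curve.


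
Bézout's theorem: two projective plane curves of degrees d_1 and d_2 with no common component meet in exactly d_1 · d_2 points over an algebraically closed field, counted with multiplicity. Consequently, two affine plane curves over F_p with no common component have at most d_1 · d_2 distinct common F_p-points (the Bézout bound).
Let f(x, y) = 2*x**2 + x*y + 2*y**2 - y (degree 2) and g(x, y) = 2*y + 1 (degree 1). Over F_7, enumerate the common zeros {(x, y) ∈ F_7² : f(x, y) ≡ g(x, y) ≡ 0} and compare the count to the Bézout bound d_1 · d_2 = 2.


Common zeros: {(3, 3), (6, 3)}; count = 2; Bézout bound = 2.

deg(f) = 2, deg(g) = 1, so Bézout bound = 2.
Scan x ∈ F_7. For each x, list the y ∈ F_7 with f(x, y) ≡ 0 and those with g(x, y) ≡ 0 (mod 7); the common zeros in that column are the intersection.
  x = 0: f ≡ 0 at y ∈ {0, 4}; g ≡ 0 at y ∈ {3}; common: ∅.
  x = 1: f ≡ 0 at y ∈ ∅; g ≡ 0 at y ∈ {3}; common: ∅.
  x = 2: f ≡ 0 at y ∈ {5}; g ≡ 0 at y ∈ {3}; common: ∅.
  x = 3: f ≡ 0 at y ∈ {3}; g ≡ 0 at y ∈ {3}; common: {3}.
  x = 4: f ≡ 0 at y ∈ ∅; g ≡ 0 at y ∈ {3}; common: ∅.
  x = 5: f ≡ 0 at y ∈ {1, 4}; g ≡ 0 at y ∈ {3}; common: ∅.
  x = 6: f ≡ 0 at y ∈ {3, 5}; g ≡ 0 at y ∈ {3}; common: {3}.
Collecting: common zeros = {(3, 3), (6, 3)}, so the count is 2.
Comparison with the Bézout bound: 2 ≤ 2 = deg(f)·deg(g), as expected for curves with no common component (the bound is attained).


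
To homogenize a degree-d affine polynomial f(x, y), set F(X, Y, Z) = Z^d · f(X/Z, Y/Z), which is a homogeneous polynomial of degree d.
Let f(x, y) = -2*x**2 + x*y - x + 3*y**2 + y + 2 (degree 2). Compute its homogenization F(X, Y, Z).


F(X, Y, Z) = -2*X**2 + X*Y - X*Z + 3*Y**2 + Y*Z + 2*Z**2

deg(f) = 2.
Substitute x = X/Z, y = Y/Z into f, then multiply by Z^2.
  monomial -2·x^2·y^0 ↦ -2·X^2·Y^0·Z^0.
  monomial 1·x^1·y^1 ↦ 1·X^1·Y^1·Z^0.
  monomial -1·x^1·y^0 ↦ -1·X^1·Y^0·Z^1.
  monomial 3·x^0·y^2 ↦ 3·X^0·Y^2·Z^0.
  monomial 1·x^0·y^1 ↦ 1·X^0·Y^1·Z^1.
  monomial 2·x^0·y^0 ↦ 2·X^0·Y^0·Z^2.
Collecting: F(X, Y, Z) = -2*X**2 + X*Y - X*Z + 3*Y**2 + Y*Z + 2*Z**2.


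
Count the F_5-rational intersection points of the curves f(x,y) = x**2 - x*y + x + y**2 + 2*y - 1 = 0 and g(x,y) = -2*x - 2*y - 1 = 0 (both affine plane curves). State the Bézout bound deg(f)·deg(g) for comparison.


Common zeros: {(2, 0)}; count = 1; Bézout bound = 2.

deg(f) = 2, deg(g) = 1, so Bézout bound = 2.
Scan x ∈ F_5. For each x, list the y ∈ F_5 with f(x, y) ≡ 0 and those with g(x, y) ≡ 0 (mod 5); the common zeros in that column are the intersection.
  x = 0: f ≡ 0 at y ∈ ∅; g ≡ 0 at y ∈ {2}; common: ∅.
  x = 1: f ≡ 0 at y ∈ ∅; g ≡ 0 at y ∈ {1}; common: ∅.
  x = 2: f ≡ 0 at y ∈ {0}; g ≡ 0 at y ∈ {0}; common: {0}.
  x = 3: f ≡ 0 at y ∈ ∅; g ≡ 0 at y ∈ {4}; common: ∅.
  x = 4: f ≡ 0 at y ∈ ∅; g ≡ 0 at y ∈ {3}; common: ∅.
Collecting: common zeros = {(2, 0)}, so the count is 1.
Comparison with the Bézout bound: 1 ≤ 2 = deg(f)·deg(g), as expected for curves with no common component (the affine F_5-count falls short of the bound because intersections may lie at infinity, over extension fields, or carry multiplicity).


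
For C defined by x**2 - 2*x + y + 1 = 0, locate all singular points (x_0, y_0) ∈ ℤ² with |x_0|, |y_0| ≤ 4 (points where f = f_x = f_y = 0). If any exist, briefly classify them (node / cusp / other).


No singular points in the scanned grid; C is smooth there.

Compute partial derivatives:
  f_x = 2*x - 2.
  f_y = 1.
f_y = 1 is a nonzero constant, so f_y never vanishes: no point (x, y) can satisfy f = f_x = f_y = 0. In particular no (x, y) ∈ {−4, ..., 4}² is singular; the curve is smooth.


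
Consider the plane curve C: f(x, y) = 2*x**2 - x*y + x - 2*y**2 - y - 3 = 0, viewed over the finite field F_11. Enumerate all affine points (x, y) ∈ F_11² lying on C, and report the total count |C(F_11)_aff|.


Affine F_11-points: {(1, 0), (1, 10), (4, 0), (4, 3), (5, 1), (5, 7), (6, 1), (7, 9), (8, 3), (8, 9), (9, 7), (9, 10)}; count = 12.

For each of the 121 pairs (x, y) ∈ F_11², evaluate f(x, y) mod 11. Record the zeros.
  x = 0: [0↦8, 1↦5, 2↦9, 3↦9, 4↦5, 5↦8, 6↦7, 7↦2, 8↦4, 9↦2, 10↦7]  zeros at y ∈ ∅
  x = 1: [0↦0, 1↦7, 2↦10, 3↦9, 4↦4, 5↦6, 6↦4, 7↦9, 8↦10, 9↦7, 10↦0]  zeros at y ∈ {0, 10}
  x = 2: [0↦7, 1↦2, 2↦4, 3↦2, 4↦7, 5↦8, 6↦5, 7↦9, 8↦9, 9↦5, 10↦8]  zeros at y ∈ ∅
  x = 3: [0↦7, 1↦1, 2↦2, 3↦10, 4↦3, 5↦3, 6↦10, 7↦2, 8↦1, 9↦7, 10↦9]  zeros at y ∈ ∅
  x = 4: [0↦0, 1↦4, 2↦4, 3↦0, 4↦3, 5↦2, 6↦8, 7↦10, 8↦8, 9↦2, 10↦3]  zeros at y ∈ {0, 3}
  x = 5: [0↦8, 1↦0, 2↦10, 3↦5, 4↦7, 5↦5, 6↦10, 7↦0, 8↦8, 9↦1, 10↦1]  zeros at y ∈ {1, 7}
  x = 6: [0↦9, 1↦0, 2↦9, 3↦3, 4↦4, 5↦1, 6↦5, 7↦5, 8↦1, 9↦4, 10↦3]  zeros at y ∈ {1}
  x = 7: [0↦3, 1↦4, 2↦1, 3↦5, 4↦5, 5↦1, 6↦4, 7↦3, 8↦9, 9↦0, 10↦9]  zeros at y ∈ {9}
  x = 8: [0↦1, 1↦1, 2↦8, 3↦0, 4↦10, 5↦5, 6↦7, 7↦5, 8↦10, 9↦0, 10↦8]  zeros at y ∈ {3, 9}
  x = 9: [0↦3, 1↦2, 2↦8, 3↦10, 4↦8, 5↦2, 6↦3, 7↦0, 8↦4, 9↦4, 10↦0]  zeros at y ∈ {7, 10}
  x = 10: [0↦9, 1↦7, 2↦1, 3↦2, 4↦10, 5↦3, 6↦3, 7↦10, 8↦2, 9↦1, 10↦7]  zeros at y ∈ ∅
Collecting zeros: affine points = {(1, 0), (1, 10), (4, 0), (4, 3), (5, 1), (5, 7), (6, 1), (7, 9), (8, 3), (8, 9), (9, 7), (9, 10)}.
Total count |C(F_11)_aff| = 12.


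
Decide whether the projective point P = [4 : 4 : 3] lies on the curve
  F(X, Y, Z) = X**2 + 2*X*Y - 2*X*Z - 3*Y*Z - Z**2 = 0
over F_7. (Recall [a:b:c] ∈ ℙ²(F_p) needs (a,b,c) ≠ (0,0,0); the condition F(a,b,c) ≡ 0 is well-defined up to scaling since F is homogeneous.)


F(4,4,3) ≡ 0 (mod 7); P is on the curve.

Evaluate F(4, 4, 3) term-by-term (mod 7).
  X**2 ↦ 1·16·1·1 = 16
  2*X*Y ↦ 2·4·4·1 = 32
  -2*X*Z ↦ -2·4·1·3 = -24
  -3*Y*Z ↦ -3·1·4·3 = -36
  -Z**2 ↦ -1·1·1·9 = -9
Sum: F(4, 4, 3) = (16) + (32) + (-24) + (-36) + (-9) = -21.
Reducing mod 7: -21 ≡ 0 (mod 7).
Since F(a, b, c) ≡ 0 (mod 7), P lies on the curve.


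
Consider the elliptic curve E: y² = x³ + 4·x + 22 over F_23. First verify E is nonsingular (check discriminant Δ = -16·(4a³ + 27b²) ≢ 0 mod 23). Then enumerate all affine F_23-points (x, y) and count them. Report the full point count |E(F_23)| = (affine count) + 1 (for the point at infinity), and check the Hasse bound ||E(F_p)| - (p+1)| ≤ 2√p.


Affine points = {(1, 2), (1, 21), (5, 11), (5, 12), (6, 3), (6, 20), (7, 5), (7, 18), (10, 2), (10, 21), (12, 2), (12, 21), (14, 4), (14, 19), (17, 9), (17, 14), (20, 11), (20, 12), (21, 11), (21, 12)}; affine count = 20; |E(F_23)| = 21.

Discriminant check: Δ ∝ 4a³ + 27b² = 4·4³ + 27·22² = 4·64 + 27·484 ≡ 7 (mod 23). Nonzero ⇒ E is nonsingular.
For each x ∈ F_23, compute rhs = x³ + 4·x + 22 mod 23, then count y ∈ F_23 with y² ≡ rhs.
  x = 0: rhs = 22, matching y values: none (0 points).
  x = 1: rhs = 4, matching y values: 2, 21 (2 points).
  x = 2: rhs = 15, matching y values: none (0 points).
  x = 3: rhs = 15, matching y values: none (0 points).
  x = 4: rhs = 10, matching y values: none (0 points).
  x = 5: rhs = 6, matching y values: 11, 12 (2 points).
  x = 6: rhs = 9, matching y values: 3, 20 (2 points).
  x = 7: rhs = 2, matching y values: 5, 18 (2 points).
  x = 8: rhs = 14, matching y values: none (0 points).
  x = 9: rhs = 5, matching y values: none (0 points).
  x = 10: rhs = 4, matching y values: 2, 21 (2 points).
  x = 11: rhs = 17, matching y values: none (0 points).
  x = 12: rhs = 4, matching y values: 2, 21 (2 points).
  x = 13: rhs = 17, matching y values: none (0 points).
  x = 14: rhs = 16, matching y values: 4, 19 (2 points).
  x = 15: rhs = 7, matching y values: none (0 points).
  x = 16: rhs = 19, matching y values: none (0 points).
  x = 17: rhs = 12, matching y values: 9, 14 (2 points).
  x = 18: rhs = 15, matching y values: none (0 points).
  x = 19: rhs = 11, matching y values: none (0 points).
  x = 20: rhs = 6, matching y values: 11, 12 (2 points).
  x = 21: rhs = 6, matching y values: 11, 12 (2 points).
  x = 22: rhs = 17, matching y values: none (0 points).
Total affine count: 20.
Full point count |E(F_23)| = 20 + 1 = 21.
Hasse bound: |21 − (23+1)| = |-3| = 3 ≤ 2√23 ≈ 9.5917 ✓.


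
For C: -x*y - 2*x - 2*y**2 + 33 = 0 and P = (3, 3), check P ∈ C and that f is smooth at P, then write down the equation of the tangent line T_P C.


Tangent line at P: -5*x - 15*y + 60 = 0.

Step 1: f(3, 3) = 0, so P lies on C.
Step 2: partial derivatives
  f_x(x, y) = -y - 2, f_y(x, y) = -x - 4*y.
  f_x(P) = -5, f_y(P) = -15 (gradient nonzero, so P is smooth).
Step 3: tangent line at P: -5·(x − 3) + -15·(y − 3) = 0.
Expanding: -5*x - 15*y + 60 = 0.


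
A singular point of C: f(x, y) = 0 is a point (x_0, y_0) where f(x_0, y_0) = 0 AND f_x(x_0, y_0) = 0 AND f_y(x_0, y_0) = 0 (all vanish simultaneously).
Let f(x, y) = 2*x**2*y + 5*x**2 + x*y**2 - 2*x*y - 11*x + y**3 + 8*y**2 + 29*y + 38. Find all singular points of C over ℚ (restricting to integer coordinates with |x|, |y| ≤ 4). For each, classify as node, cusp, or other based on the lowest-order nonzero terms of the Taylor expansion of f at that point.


Singular points: {(2, -3)}; classification: node.

Compute partial derivatives:
  f_x = 4*x*y + 10*x + y**2 - 2*y - 11.
  f_y = 2*x**2 + 2*x*y - 2*x + 3*y**2 + 16*y + 29.
Scan x_0 ∈ {−4, ..., 4}. For each x_0, f_y(x_0, y) is a polynomial in y; find its integer roots y ∈ {−4, ..., 4}, then test f_x and f at those candidates.
  x = -4: f_y(-4, y) = 3*y**2 + 8*y + 69; no integer root y with |y| ≤ 4.
  x = -3: f_y(-3, y) = 3*y**2 + 10*y + 53; no integer root y with |y| ≤ 4.
  x = -2: f_y(-2, y) = 3*y**2 + 12*y + 41; no integer root y with |y| ≤ 4.
  x = -1: f_y(-1, y) = 3*y**2 + 14*y + 33; no integer root y with |y| ≤ 4.
  x = 0: f_y(0, y) = 3*y**2 + 16*y + 29; no integer root y with |y| ≤ 4.
  x = 1: f_y(1, y) = 3*y**2 + 18*y + 29; no integer root y with |y| ≤ 4.
  x = 2: f_y(2, y) = 3*y**2 + 20*y + 33; vanishes at y ∈ {-3}. (2, -3): f_x = 0, f = 0 — SINGULAR.
  x = 3: f_y(3, y) = 3*y**2 + 22*y + 41; no integer root y with |y| ≤ 4.
  x = 4: f_y(4, y) = 3*y**2 + 24*y + 53; no integer root y with |y| ≤ 4.
Only singular point on the grid: (2, -3).
Classify: substitute x = 2 + u, y = -3 + v and expand: f = 2*u**2*v - u**2 + u*v**2 + v**3 + v**2.
No constant or linear terms (consistent with a singular point). Quadratic part: -u**2 + v**2. Cubic part: 2*u**2*v + u*v**2 + v**3.
The quadratic part v**2 - u**2 = (v − u)(v + u) splits into two distinct linear factors, so there are two distinct tangent lines y − -3 = ±(x − 2) — this is a node (ordinary double point).
Classification: node.


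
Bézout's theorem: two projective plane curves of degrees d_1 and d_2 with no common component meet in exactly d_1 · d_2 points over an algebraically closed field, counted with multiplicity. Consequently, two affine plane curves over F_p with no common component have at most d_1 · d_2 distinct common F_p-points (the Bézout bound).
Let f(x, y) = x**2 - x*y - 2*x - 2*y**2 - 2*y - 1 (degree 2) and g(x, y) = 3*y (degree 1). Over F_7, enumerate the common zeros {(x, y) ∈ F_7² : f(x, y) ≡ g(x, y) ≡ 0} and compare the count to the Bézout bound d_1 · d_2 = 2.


Common zeros: {(4, 0), (5, 0)}; count = 2; Bézout bound = 2.

deg(f) = 2, deg(g) = 1, so Bézout bound = 2.
Scan x ∈ F_7. For each x, list the y ∈ F_7 with f(x, y) ≡ 0 and those with g(x, y) ≡ 0 (mod 7); the common zeros in that column are the intersection.
  x = 0: f ≡ 0 at y ∈ ∅; g ≡ 0 at y ∈ {0}; common: ∅.
  x = 1: f ≡ 0 at y ∈ {1}; g ≡ 0 at y ∈ {0}; common: ∅.
  x = 2: f ≡ 0 at y ∈ {1, 4}; g ≡ 0 at y ∈ {0}; common: ∅.
  x = 3: f ≡ 0 at y ∈ ∅; g ≡ 0 at y ∈ {0}; common: ∅.
  x = 4: f ≡ 0 at y ∈ {0, 4}; g ≡ 0 at y ∈ {0}; common: {0}.
  x = 5: f ≡ 0 at y ∈ {0}; g ≡ 0 at y ∈ {0}; common: {0}.
  x = 6: f ≡ 0 at y ∈ ∅; g ≡ 0 at y ∈ {0}; common: ∅.
Collecting: common zeros = {(4, 0), (5, 0)}, so the count is 2.
Comparison with the Bézout bound: 2 ≤ 2 = deg(f)·deg(g), as expected for curves with no common component (the bound is attained).


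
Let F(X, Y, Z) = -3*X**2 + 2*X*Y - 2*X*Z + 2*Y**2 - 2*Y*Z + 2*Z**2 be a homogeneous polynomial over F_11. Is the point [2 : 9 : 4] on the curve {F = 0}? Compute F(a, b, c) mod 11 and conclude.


F(2,9,4) ≡ 9 (mod 11); P is NOT on the curve.

Evaluate F(2, 9, 4) term-by-term (mod 11).
  -3*X**2 ↦ -3·4·1·1 = -12
  2*X*Y ↦ 2·2·9·1 = 36
  -2*X*Z ↦ -2·2·1·4 = -16
  2*Y**2 ↦ 2·1·81·1 = 162
  -2*Y*Z ↦ -2·1·9·4 = -72
  2*Z**2 ↦ 2·1·1·16 = 32
Sum: F(2, 9, 4) = (-12) + (36) + (-16) + (162) + (-72) + (32) = 130.
Reducing mod 11: 130 ≡ 9 (mod 11).
Since F(a, b, c) ≡ 9 ≠ 0 (mod 11), P does NOT lie on the curve.


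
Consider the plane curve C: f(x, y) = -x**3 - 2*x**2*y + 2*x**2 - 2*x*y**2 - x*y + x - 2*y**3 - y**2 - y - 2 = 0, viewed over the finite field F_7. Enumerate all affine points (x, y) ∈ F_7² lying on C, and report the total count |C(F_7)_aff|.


Affine F_7-points: {(0, 6), (1, 0), (2, 0), (2, 4), (3, 4), (4, 6), (6, 0)}; count = 7.

For each of the 49 pairs (x, y) ∈ F_7², evaluate f(x, y) mod 7. Record the zeros.
  x = 0: [0↦5, 1↦1, 2↦4, 3↦2, 4↦4, 5↦5, 6↦0]  zeros at y ∈ {6}
  x = 1: [0↦0, 1↦5, 2↦6, 3↦5, 4↦4, 5↦5, 6↦3]  zeros at y ∈ {0}
  x = 2: [0↦0, 1↦3, 2↦5, 3↦1, 4↦0, 5↦4, 6↦1]  zeros at y ∈ {0, 4}
  x = 3: [0↦6, 1↦3, 2↦2, 3↦5, 4↦0, 5↦3, 6↦2]  zeros at y ∈ {4}
  x = 4: [0↦5, 1↦6, 2↦5, 3↦4, 4↦5, 5↦3, 6↦0]  zeros at y ∈ {6}
  x = 5: [0↦5, 1↦6, 2↦1, 3↦6, 4↦2, 5↦5, 6↦3]  zeros at y ∈ ∅
  x = 6: [0↦0, 1↦4, 2↦5, 3↦5, 4↦6, 5↦3, 6↦5]  zeros at y ∈ {0}
Collecting zeros: affine points = {(0, 6), (1, 0), (2, 0), (2, 4), (3, 4), (4, 6), (6, 0)}.
Total count |C(F_7)_aff| = 7.


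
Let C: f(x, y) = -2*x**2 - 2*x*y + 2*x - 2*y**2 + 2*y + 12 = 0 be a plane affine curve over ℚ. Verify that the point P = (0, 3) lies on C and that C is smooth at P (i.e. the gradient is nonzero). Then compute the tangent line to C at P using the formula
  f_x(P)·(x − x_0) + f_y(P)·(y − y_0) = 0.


Tangent line at P: -4*x - 10*y + 30 = 0.

Step 1: f(0, 3) = 0, so P lies on C.
Step 2: partial derivatives
  f_x(x, y) = -4*x - 2*y + 2, f_y(x, y) = -2*x - 4*y + 2.
  f_x(P) = -4, f_y(P) = -10 (gradient nonzero, so P is smooth).
Step 3: tangent line at P: -4·(x − 0) + -10·(y − 3) = 0.
Expanding: -4*x - 10*y + 30 = 0.


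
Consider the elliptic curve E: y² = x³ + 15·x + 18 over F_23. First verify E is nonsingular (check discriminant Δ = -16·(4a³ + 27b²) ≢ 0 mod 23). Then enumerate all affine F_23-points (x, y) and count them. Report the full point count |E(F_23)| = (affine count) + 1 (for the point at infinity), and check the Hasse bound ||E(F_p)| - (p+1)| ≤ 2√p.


Affine points = {(0, 8), (0, 15), (4, 2), (4, 21), (6, 5), (6, 18), (7, 11), (7, 12), (8, 11), (8, 12), (9, 10), (9, 13), (10, 8), (10, 15), (13, 8), (13, 15), (18, 5), (18, 18), (19, 3), (19, 20), (21, 7), (21, 16), (22, 5), (22, 18)}; affine count = 24; |E(F_23)| = 25.

Discriminant check: Δ ∝ 4a³ + 27b² = 4·15³ + 27·18² = 4·3375 + 27·324 ≡ 7 (mod 23). Nonzero ⇒ E is nonsingular.
For each x ∈ F_23, compute rhs = x³ + 15·x + 18 mod 23, then count y ∈ F_23 with y² ≡ rhs.
  x = 0: rhs = 18, matching y values: 8, 15 (2 points).
  x = 1: rhs = 11, matching y values: none (0 points).
  x = 2: rhs = 10, matching y values: none (0 points).
  x = 3: rhs = 21, matching y values: none (0 points).
  x = 4: rhs = 4, matching y values: 2, 21 (2 points).
  x = 5: rhs = 11, matching y values: none (0 points).
  x = 6: rhs = 2, matching y values: 5, 18 (2 points).
  x = 7: rhs = 6, matching y values: 11, 12 (2 points).
  x = 8: rhs = 6, matching y values: 11, 12 (2 points).
  x = 9: rhs = 8, matching y values: 10, 13 (2 points).
  x = 10: rhs = 18, matching y values: 8, 15 (2 points).
  x = 11: rhs = 19, matching y values: none (0 points).
  x = 12: rhs = 17, matching y values: none (0 points).
  x = 13: rhs = 18, matching y values: 8, 15 (2 points).
  x = 14: rhs = 5, matching y values: none (0 points).
  x = 15: rhs = 7, matching y values: none (0 points).
  x = 16: rhs = 7, matching y values: none (0 points).
  x = 17: rhs = 11, matching y values: none (0 points).
  x = 18: rhs = 2, matching y values: 5, 18 (2 points).
  x = 19: rhs = 9, matching y values: 3, 20 (2 points).
  x = 20: rhs = 15, matching y values: none (0 points).
  x = 21: rhs = 3, matching y values: 7, 16 (2 points).
  x = 22: rhs = 2, matching y values: 5, 18 (2 points).
Total affine count: 24.
Full point count |E(F_23)| = 24 + 1 = 25.
Hasse bound: |25 − (23+1)| = |1| = 1 ≤ 2√23 ≈ 9.5917 ✓.


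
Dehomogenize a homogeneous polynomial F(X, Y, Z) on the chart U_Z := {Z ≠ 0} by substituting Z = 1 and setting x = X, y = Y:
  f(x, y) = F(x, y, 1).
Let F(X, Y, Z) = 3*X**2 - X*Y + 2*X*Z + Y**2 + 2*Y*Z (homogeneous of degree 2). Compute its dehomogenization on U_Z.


f(x, y) = 3*x**2 - x*y + 2*x + y**2 + 2*y

On U_Z we set Z = 1. Each monomial c·X^i·Y^j·Z^k in F becomes c·x^i·y^j·1^k = c·x^i·y^j.
Substituting Z = 1: F(X, Y, 1) = 3*x**2 - x*y + 2*x + y**2 + 2*y.
Note: deg(f) ≤ deg(F) = 2; strict inequality happens when F is divisible by Z (lost terms).


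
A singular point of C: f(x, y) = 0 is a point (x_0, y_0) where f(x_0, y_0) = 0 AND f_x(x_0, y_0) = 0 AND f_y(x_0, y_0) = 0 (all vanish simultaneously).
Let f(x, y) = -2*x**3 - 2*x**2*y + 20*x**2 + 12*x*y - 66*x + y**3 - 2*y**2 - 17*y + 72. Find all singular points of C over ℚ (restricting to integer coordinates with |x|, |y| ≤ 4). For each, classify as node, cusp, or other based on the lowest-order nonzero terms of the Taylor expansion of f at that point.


Singular points: {(3, 1)}; classification: cusp.

Compute partial derivatives:
  f_x = -6*x**2 - 4*x*y + 40*x + 12*y - 66.
  f_y = -2*x**2 + 12*x + 3*y**2 - 4*y - 17.
Scan x_0 ∈ {−4, ..., 4}. For each x_0, f_y(x_0, y) is a polynomial in y; find its integer roots y ∈ {−4, ..., 4}, then test f_x and f at those candidates.
  x = -4: f_y(-4, y) = 3*y**2 - 4*y - 97; no integer root y with |y| ≤ 4.
  x = -3: f_y(-3, y) = 3*y**2 - 4*y - 71; no integer root y with |y| ≤ 4.
  x = -2: f_y(-2, y) = 3*y**2 - 4*y - 49; no integer root y with |y| ≤ 4.
  x = -1: f_y(-1, y) = 3*y**2 - 4*y - 31; no integer root y with |y| ≤ 4.
  x = 0: f_y(0, y) = 3*y**2 - 4*y - 17; no integer root y with |y| ≤ 4.
  x = 1: f_y(1, y) = 3*y**2 - 4*y - 7; vanishes at y ∈ {-1}. (1, -1): f_x = -40 ≠ 0.
  x = 2: f_y(2, y) = 3*y**2 - 4*y - 1; no integer root y with |y| ≤ 4.
  x = 3: f_y(3, y) = 3*y**2 - 4*y + 1; vanishes at y ∈ {1}. (3, 1): f_x = 0, f = 0 — SINGULAR.
  x = 4: f_y(4, y) = 3*y**2 - 4*y - 1; no integer root y with |y| ≤ 4.
Only singular point on the grid: (3, 1).
Classify: substitute x = 3 + u, y = 1 + v and expand: f = -2*u**3 - 2*u**2*v + v**3 + v**2.
No constant or linear terms (consistent with a singular point). Quadratic part: v**2. Cubic part: -2*u**3 - 2*u**2*v + v**3.
The quadratic part v**2 is a perfect square, so there is a single (double) tangent line v = 0, i.e. y = 1. Restricting the cubic part to that line (v = 0) leaves -2*u**3 ≠ 0, so f is not divisible by v and the branch is v² ≈ 2*u**3 to lowest order — this is a cusp.
Classification: cusp.


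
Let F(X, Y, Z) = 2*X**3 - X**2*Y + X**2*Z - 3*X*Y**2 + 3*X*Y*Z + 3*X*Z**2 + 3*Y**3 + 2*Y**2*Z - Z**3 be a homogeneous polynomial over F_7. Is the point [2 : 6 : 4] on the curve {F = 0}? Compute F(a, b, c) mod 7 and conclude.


F(2,6,4) ≡ 1 (mod 7); P is NOT on the curve.

Evaluate F(2, 6, 4) term-by-term (mod 7).
  2*X**3 ↦ 2·8·1·1 = 16
  -X**2*Y ↦ -1·4·6·1 = -24
  X**2*Z ↦ 1·4·1·4 = 16
  -3*X*Y**2 ↦ -3·2·36·1 = -216
  3*X*Y*Z ↦ 3·2·6·4 = 144
  3*X*Z**2 ↦ 3·2·1·16 = 96
  3*Y**3 ↦ 3·1·216·1 = 648
  2*Y**2*Z ↦ 2·1·36·4 = 288
  -Z**3 ↦ -1·1·1·64 = -64
Sum: F(2, 6, 4) = (16) + (-24) + (16) + (-216) + (144) + (96) + (648) + (288) + (-64) = 904.
Reducing mod 7: 904 ≡ 1 (mod 7).
Since F(a, b, c) ≡ 1 ≠ 0 (mod 7), P does NOT lie on the curve.


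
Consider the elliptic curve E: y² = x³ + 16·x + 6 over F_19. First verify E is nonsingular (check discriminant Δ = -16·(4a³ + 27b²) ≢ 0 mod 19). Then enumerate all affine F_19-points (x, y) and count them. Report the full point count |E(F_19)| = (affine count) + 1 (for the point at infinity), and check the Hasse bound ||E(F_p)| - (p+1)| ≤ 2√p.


Affine points = {(0, 5), (0, 14), (1, 2), (1, 17), (3, 9), (3, 10), (4, 1), (4, 18), (7, 9), (7, 10), (8, 0), (9, 9), (9, 10), (10, 8), (10, 11), (12, 8), (12, 11), (13, 6), (13, 13), (15, 7), (15, 12), (16, 8), (16, 11), (17, 2), (17, 17)}; affine count = 25; |E(F_19)| = 26.

Discriminant check: Δ ∝ 4a³ + 27b² = 4·16³ + 27·6² = 4·4096 + 27·36 ≡ 9 (mod 19). Nonzero ⇒ E is nonsingular.
For each x ∈ F_19, compute rhs = x³ + 16·x + 6 mod 19, then count y ∈ F_19 with y² ≡ rhs.
  x = 0: rhs = 6, matching y values: 5, 14 (2 points).
  x = 1: rhs = 4, matching y values: 2, 17 (2 points).
  x = 2: rhs = 8, matching y values: none (0 points).
  x = 3: rhs = 5, matching y values: 9, 10 (2 points).
  x = 4: rhs = 1, matching y values: 1, 18 (2 points).
  x = 5: rhs = 2, matching y values: none (0 points).
  x = 6: rhs = 14, matching y values: none (0 points).
  x = 7: rhs = 5, matching y values: 9, 10 (2 points).
  x = 8: rhs = 0, matching y values: 0 (1 points).
  x = 9: rhs = 5, matching y values: 9, 10 (2 points).
  x = 10: rhs = 7, matching y values: 8, 11 (2 points).
  x = 11: rhs = 12, matching y values: none (0 points).
  x = 12: rhs = 7, matching y values: 8, 11 (2 points).
  x = 13: rhs = 17, matching y values: 6, 13 (2 points).
  x = 14: rhs = 10, matching y values: none (0 points).
  x = 15: rhs = 11, matching y values: 7, 12 (2 points).
  x = 16: rhs = 7, matching y values: 8, 11 (2 points).
  x = 17: rhs = 4, matching y values: 2, 17 (2 points).
  x = 18: rhs = 8, matching y values: none (0 points).
Total affine count: 25.
Full point count |E(F_19)| = 25 + 1 = 26.
Hasse bound: |26 − (19+1)| = |6| = 6 ≤ 2√19 ≈ 8.7178 ✓.


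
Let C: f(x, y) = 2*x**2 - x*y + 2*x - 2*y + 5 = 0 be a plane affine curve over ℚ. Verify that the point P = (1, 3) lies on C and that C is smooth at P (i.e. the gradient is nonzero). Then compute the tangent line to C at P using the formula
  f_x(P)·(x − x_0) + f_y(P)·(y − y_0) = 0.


Tangent line at P: 3*x - 3*y + 6 = 0.

Step 1: f(1, 3) = 0, so P lies on C.
Step 2: partial derivatives
  f_x(x, y) = 4*x - y + 2, f_y(x, y) = -x - 2.
  f_x(P) = 3, f_y(P) = -3 (gradient nonzero, so P is smooth).
Step 3: tangent line at P: 3·(x − 1) + -3·(y − 3) = 0.
Expanding: 3*x - 3*y + 6 = 0.


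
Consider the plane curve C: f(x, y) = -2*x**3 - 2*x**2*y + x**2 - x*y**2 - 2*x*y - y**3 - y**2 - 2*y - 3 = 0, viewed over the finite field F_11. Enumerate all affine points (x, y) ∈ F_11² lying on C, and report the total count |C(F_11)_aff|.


Affine F_11-points: {(1, 5), (2, 1), (4, 10), (5, 1), (5, 3), (6, 10), (8, 10), (9, 1), (9, 4), (9, 7), (10, 0), (10, 3), (10, 8)}; count = 13.

For each of the 121 pairs (x, y) ∈ F_11², evaluate f(x, y) mod 11. Record the zeros.
  x = 0: [0↦8, 1↦4, 2↦3, 3↦10, 4↦8, 5↦2, 6↦8, 7↦9, 8↦10, 9↦5, 10↦10]  zeros at y ∈ ∅
  x = 1: [0↦7, 1↦9, 2↦1, 3↦10, 4↦8, 5↦0, 6↦2, 7↦8, 8↦1, 9↦8, 10↦1]  zeros at y ∈ {5}
  x = 2: [0↦7, 1↦0, 2↦3, 3↦10, 4↦4, 5↦1, 6↦6, 7↦2, 8↦5, 9↦9, 10↦8]  zeros at y ∈ {1}
  x = 3: [0↦7, 1↦9, 2↦8, 3↦9, 4↦6, 5↦4, 6↦8, 7↦1, 8↦10, 9↦7, 10↦8]  zeros at y ∈ ∅
  x = 4: [0↦6, 1↦2, 2↦4, 3↦6, 4↦2, 5↦8, 6↦7, 7↦4, 8↦4, 9↦1, 10↦0]  zeros at y ∈ {10}
  x = 5: [0↦3, 1↦0, 2↦1, 3↦0, 4↦2, 5↦1, 6↦2, 7↦10, 8↦8, 9↦1, 10↦5]  zeros at y ∈ {1, 3}
  x = 6: [0↦8, 1↦2, 2↦9, 3↦1, 4↦5, 5↦4, 6↦3, 7↦7, 8↦10, 9↦6, 10↦0]  zeros at y ∈ {10}
  x = 7: [0↦9, 1↦7, 2↦5, 3↦8, 4↦10, 5↦5, 6↦9, 7↦5, 8↦9, 9↦4, 10↦6]  zeros at y ∈ ∅
  x = 8: [0↦5, 1↦3, 2↦10, 3↦9, 4↦5, 5↦3, 6↦8, 7↦3, 8↦4, 9↦5, 10↦0]  zeros at y ∈ {10}
  x = 9: [0↦6, 1↦0, 2↦1, 3↦3, 4↦0, 5↦8, 6↦10, 7↦0, 8↦5, 9↦8, 10↦3]  zeros at y ∈ {1, 4, 7}
  x = 10: [0↦0, 1↦8, 2↦10, 3↦0, 4↦5, 5↦8, 6↦3, 7↦6, 8↦0, 9↦1, 10↦3]  zeros at y ∈ {0, 3, 8}
Collecting zeros: affine points = {(1, 5), (2, 1), (4, 10), (5, 1), (5, 3), (6, 10), (8, 10), (9, 1), (9, 4), (9, 7), (10, 0), (10, 3), (10, 8)}.
Total count |C(F_11)_aff| = 13.


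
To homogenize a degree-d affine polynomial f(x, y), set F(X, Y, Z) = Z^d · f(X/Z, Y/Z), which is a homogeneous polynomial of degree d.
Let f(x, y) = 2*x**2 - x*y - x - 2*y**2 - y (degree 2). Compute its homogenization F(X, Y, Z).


F(X, Y, Z) = 2*X**2 - X*Y - X*Z - 2*Y**2 - Y*Z

deg(f) = 2.
Substitute x = X/Z, y = Y/Z into f, then multiply by Z^2.
  monomial 2·x^2·y^0 ↦ 2·X^2·Y^0·Z^0.
  monomial -1·x^1·y^1 ↦ -1·X^1·Y^1·Z^0.
  monomial -1·x^1·y^0 ↦ -1·X^1·Y^0·Z^1.
  monomial -2·x^0·y^2 ↦ -2·X^0·Y^2·Z^0.
  monomial -1·x^0·y^1 ↦ -1·X^0·Y^1·Z^1.
Collecting: F(X, Y, Z) = 2*X**2 - X*Y - X*Z - 2*Y**2 - Y*Z.


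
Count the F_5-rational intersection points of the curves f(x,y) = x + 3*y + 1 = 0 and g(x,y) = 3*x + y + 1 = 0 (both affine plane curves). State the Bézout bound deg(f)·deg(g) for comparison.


Common zeros: {(1, 1)}; count = 1; Bézout bound = 1.

deg(f) = 1, deg(g) = 1, so Bézout bound = 1.
Scan x ∈ F_5. For each x, list the y ∈ F_5 with f(x, y) ≡ 0 and those with g(x, y) ≡ 0 (mod 5); the common zeros in that column are the intersection.
  x = 0: f ≡ 0 at y ∈ {3}; g ≡ 0 at y ∈ {4}; common: ∅.
  x = 1: f ≡ 0 at y ∈ {1}; g ≡ 0 at y ∈ {1}; common: {1}.
  x = 2: f ≡ 0 at y ∈ {4}; g ≡ 0 at y ∈ {3}; common: ∅.
  x = 3: f ≡ 0 at y ∈ {2}; g ≡ 0 at y ∈ {0}; common: ∅.
  x = 4: f ≡ 0 at y ∈ {0}; g ≡ 0 at y ∈ {2}; common: ∅.
Collecting: common zeros = {(1, 1)}, so the count is 1.
Comparison with the Bézout bound: 1 ≤ 1 = deg(f)·deg(g), as expected for curves with no common component (the bound is attained).


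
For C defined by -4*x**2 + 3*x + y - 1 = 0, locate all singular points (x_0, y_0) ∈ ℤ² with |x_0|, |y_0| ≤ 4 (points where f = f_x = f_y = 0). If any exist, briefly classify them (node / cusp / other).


No singular points in the scanned grid; C is smooth there.

Compute partial derivatives:
  f_x = 3 - 8*x.
  f_y = 1.
f_y = 1 is a nonzero constant, so f_y never vanishes: no point (x, y) can satisfy f = f_x = f_y = 0. In particular no (x, y) ∈ {−4, ..., 4}² is singular; the curve is smooth.


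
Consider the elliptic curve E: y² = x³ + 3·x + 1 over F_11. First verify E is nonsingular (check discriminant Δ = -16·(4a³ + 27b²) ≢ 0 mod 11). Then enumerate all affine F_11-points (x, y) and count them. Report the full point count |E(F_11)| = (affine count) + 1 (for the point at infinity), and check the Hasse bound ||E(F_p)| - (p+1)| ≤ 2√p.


Affine points = {(0, 1), (0, 10), (1, 4), (1, 7), (2, 2), (2, 9), (3, 2), (3, 9), (4, 0), (5, 3), (5, 8), (6, 2), (6, 9), (8, 3), (8, 8), (9, 3), (9, 8)}; affine count = 17; |E(F_11)| = 18.

Discriminant check: Δ ∝ 4a³ + 27b² = 4·3³ + 27·1² = 4·27 + 27·1 ≡ 3 (mod 11). Nonzero ⇒ E is nonsingular.
For each x ∈ F_11, compute rhs = x³ + 3·x + 1 mod 11, then count y ∈ F_11 with y² ≡ rhs.
  x = 0: rhs = 1, matching y values: 1, 10 (2 points).
  x = 1: rhs = 5, matching y values: 4, 7 (2 points).
  x = 2: rhs = 4, matching y values: 2, 9 (2 points).
  x = 3: rhs = 4, matching y values: 2, 9 (2 points).
  x = 4: rhs = 0, matching y values: 0 (1 points).
  x = 5: rhs = 9, matching y values: 3, 8 (2 points).
  x = 6: rhs = 4, matching y values: 2, 9 (2 points).
  x = 7: rhs = 2, matching y values: none (0 points).
  x = 8: rhs = 9, matching y values: 3, 8 (2 points).
  x = 9: rhs = 9, matching y values: 3, 8 (2 points).
  x = 10: rhs = 8, matching y values: none (0 points).
Total affine count: 17.
Full point count |E(F_11)| = 17 + 1 = 18.
Hasse bound: |18 − (11+1)| = |6| = 6 ≤ 2√11 ≈ 6.6332 ✓.


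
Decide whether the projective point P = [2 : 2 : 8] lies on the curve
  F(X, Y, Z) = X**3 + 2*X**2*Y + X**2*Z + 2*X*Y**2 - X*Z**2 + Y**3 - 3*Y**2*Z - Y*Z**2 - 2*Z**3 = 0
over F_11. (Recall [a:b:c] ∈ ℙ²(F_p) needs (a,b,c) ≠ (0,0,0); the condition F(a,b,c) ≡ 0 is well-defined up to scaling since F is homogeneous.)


F(2,2,8) ≡ 2 (mod 11); P is NOT on the curve.

Evaluate F(2, 2, 8) term-by-term (mod 11).
  X**3 ↦ 1·8·1·1 = 8
  2*X**2*Y ↦ 2·4·2·1 = 16
  X**2*Z ↦ 1·4·1·8 = 32
  2*X*Y**2 ↦ 2·2·4·1 = 16
  -X*Z**2 ↦ -1·2·1·64 = -128
  Y**3 ↦ 1·1·8·1 = 8
  -3*Y**2*Z ↦ -3·1·4·8 = -96
  -Y*Z**2 ↦ -1·1·2·64 = -128
  -2*Z**3 ↦ -2·1·1·512 = -1024
Sum: F(2, 2, 8) = (8) + (16) + (32) + (16) + (-128) + (8) + (-96) + (-128) + (-1024) = -1296.
Reducing mod 11: -1296 ≡ 2 (mod 11).
Since F(a, b, c) ≡ 2 ≠ 0 (mod 11), P does NOT lie on the curve.


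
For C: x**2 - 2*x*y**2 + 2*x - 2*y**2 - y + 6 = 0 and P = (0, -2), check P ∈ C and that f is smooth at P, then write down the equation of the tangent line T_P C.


Tangent line at P: -6*x + 7*y + 14 = 0.

Step 1: f(0, -2) = 0, so P lies on C.
Step 2: partial derivatives
  f_x(x, y) = 2*x - 2*y**2 + 2, f_y(x, y) = -4*x*y - 4*y - 1.
  f_x(P) = -6, f_y(P) = 7 (gradient nonzero, so P is smooth).
Step 3: tangent line at P: -6·(x − 0) + 7·(y − -2) = 0.
Expanding: -6*x + 7*y + 14 = 0.


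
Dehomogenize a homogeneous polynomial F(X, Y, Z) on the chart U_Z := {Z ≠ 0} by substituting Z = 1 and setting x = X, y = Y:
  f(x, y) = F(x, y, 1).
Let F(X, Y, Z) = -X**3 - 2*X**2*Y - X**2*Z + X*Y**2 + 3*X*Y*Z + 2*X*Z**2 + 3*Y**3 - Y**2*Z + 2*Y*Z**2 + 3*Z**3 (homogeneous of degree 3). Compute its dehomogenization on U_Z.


f(x, y) = -x**3 - 2*x**2*y - x**2 + x*y**2 + 3*x*y + 2*x + 3*y**3 - y**2 + 2*y + 3

On U_Z we set Z = 1. Each monomial c·X^i·Y^j·Z^k in F becomes c·x^i·y^j·1^k = c·x^i·y^j.
Substituting Z = 1: F(X, Y, 1) = -x**3 - 2*x**2*y - x**2 + x*y**2 + 3*x*y + 2*x + 3*y**3 - y**2 + 2*y + 3.
Note: deg(f) ≤ deg(F) = 3; strict inequality happens when F is divisible by Z (lost terms).


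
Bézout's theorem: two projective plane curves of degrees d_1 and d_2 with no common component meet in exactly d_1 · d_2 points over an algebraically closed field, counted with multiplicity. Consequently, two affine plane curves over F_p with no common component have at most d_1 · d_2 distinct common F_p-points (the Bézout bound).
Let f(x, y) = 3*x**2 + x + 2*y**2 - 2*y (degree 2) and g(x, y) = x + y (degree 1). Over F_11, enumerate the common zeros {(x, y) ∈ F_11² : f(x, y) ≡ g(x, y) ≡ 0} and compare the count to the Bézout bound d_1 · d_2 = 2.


Common zeros: {(0, 0), (6, 5)}; count = 2; Bézout bound = 2.

deg(f) = 2, deg(g) = 1, so Bézout bound = 2.
Scan x ∈ F_11. For each x, list the y ∈ F_11 with f(x, y) ≡ 0 and those with g(x, y) ≡ 0 (mod 11); the common zeros in that column are the intersection.
  x = 0: f ≡ 0 at y ∈ {0, 1}; g ≡ 0 at y ∈ {0}; common: {0}.
  x = 1: f ≡ 0 at y ∈ {5, 7}; g ≡ 0 at y ∈ {10}; common: ∅.
  x = 2: f ≡ 0 at y ∈ ∅; g ≡ 0 at y ∈ {9}; common: ∅.
  x = 3: f ≡ 0 at y ∈ ∅; g ≡ 0 at y ∈ {8}; common: ∅.
  x = 4: f ≡ 0 at y ∈ ∅; g ≡ 0 at y ∈ {7}; common: ∅.
  x = 5: f ≡ 0 at y ∈ ∅; g ≡ 0 at y ∈ {6}; common: ∅.
  x = 6: f ≡ 0 at y ∈ {5, 7}; g ≡ 0 at y ∈ {5}; common: {5}.
  x = 7: f ≡ 0 at y ∈ {0, 1}; g ≡ 0 at y ∈ {4}; common: ∅.
  x = 8: f ≡ 0 at y ∈ ∅; g ≡ 0 at y ∈ {3}; common: ∅.
  x = 9: f ≡ 0 at y ∈ {3, 9}; g ≡ 0 at y ∈ {2}; common: ∅.
  x = 10: f ≡ 0 at y ∈ ∅; g ≡ 0 at y ∈ {1}; common: ∅.
Collecting: common zeros = {(0, 0), (6, 5)}, so the count is 2.
Comparison with the Bézout bound: 2 ≤ 2 = deg(f)·deg(g), as expected for curves with no common component (the bound is attained).


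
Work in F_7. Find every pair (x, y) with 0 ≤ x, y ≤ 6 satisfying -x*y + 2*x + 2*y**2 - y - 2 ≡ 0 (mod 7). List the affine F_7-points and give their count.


Affine F_7-points: {(1, 0), (1, 1), (2, 6), (5, 5), (6, 3), (6, 4)}; count = 6.

For each of the 49 pairs (x, y) ∈ F_7², evaluate f(x, y) mod 7. Record the zeros.
  x = 0: [0↦5, 1↦6, 2↦4, 3↦6, 4↦5, 5↦1, 6↦1]  zeros at y ∈ ∅
  x = 1: [0↦0, 1↦0, 2↦4, 3↦5, 4↦3, 5↦5, 6↦4]  zeros at y ∈ {0, 1}
  x = 2: [0↦2, 1↦1, 2↦4, 3↦4, 4↦1, 5↦2, 6↦0]  zeros at y ∈ {6}
  x = 3: [0↦4, 1↦2, 2↦4, 3↦3, 4↦6, 5↦6, 6↦3]  zeros at y ∈ ∅
  x = 4: [0↦6, 1↦3, 2↦4, 3↦2, 4↦4, 5↦3, 6↦6]  zeros at y ∈ ∅
  x = 5: [0↦1, 1↦4, 2↦4, 3↦1, 4↦2, 5↦0, 6↦2]  zeros at y ∈ {5}
  x = 6: [0↦3, 1↦5, 2↦4, 3↦0, 4↦0, 5↦4, 6↦5]  zeros at y ∈ {3, 4}
Collecting zeros: affine points = {(1, 0), (1, 1), (2, 6), (5, 5), (6, 3), (6, 4)}.
Total count |C(F_7)_aff| = 6.


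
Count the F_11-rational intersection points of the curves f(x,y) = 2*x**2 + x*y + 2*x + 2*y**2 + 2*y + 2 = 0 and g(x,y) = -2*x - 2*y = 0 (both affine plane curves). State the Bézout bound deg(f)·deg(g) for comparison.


Common zeros: {(5, 6), (6, 5)}; count = 2; Bézout bound = 2.

deg(f) = 2, deg(g) = 1, so Bézout bound = 2.
Scan x ∈ F_11. For each x, list the y ∈ F_11 with f(x, y) ≡ 0 and those with g(x, y) ≡ 0 (mod 11); the common zeros in that column are the intersection.
  x = 0: f ≡ 0 at y ∈ ∅; g ≡ 0 at y ∈ {0}; common: ∅.
  x = 1: f ≡ 0 at y ∈ {1, 3}; g ≡ 0 at y ∈ {10}; common: ∅.
  x = 2: f ≡ 0 at y ∈ {3, 6}; g ≡ 0 at y ∈ {9}; common: ∅.
  x = 3: f ≡ 0 at y ∈ {1, 2}; g ≡ 0 at y ∈ {8}; common: ∅.
  x = 4: f ≡ 0 at y ∈ ∅; g ≡ 0 at y ∈ {7}; common: ∅.
  x = 5: f ≡ 0 at y ∈ {6, 7}; g ≡ 0 at y ∈ {6}; common: {6}.
  x = 6: f ≡ 0 at y ∈ {2, 5}; g ≡ 0 at y ∈ {5}; common: {5}.
  x = 7: f ≡ 0 at y ∈ {5, 7}; g ≡ 0 at y ∈ {4}; common: ∅.
  x = 8: f ≡ 0 at y ∈ ∅; g ≡ 0 at y ∈ {3}; common: ∅.
  x = 9: f ≡ 0 at y ∈ ∅; g ≡ 0 at y ∈ {2}; common: ∅.
  x = 10: f ≡ 0 at y ∈ ∅; g ≡ 0 at y ∈ {1}; common: ∅.
Collecting: common zeros = {(5, 6), (6, 5)}, so the count is 2.
Comparison with the Bézout bound: 2 ≤ 2 = deg(f)·deg(g), as expected for curves with no common component (the bound is attained).
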